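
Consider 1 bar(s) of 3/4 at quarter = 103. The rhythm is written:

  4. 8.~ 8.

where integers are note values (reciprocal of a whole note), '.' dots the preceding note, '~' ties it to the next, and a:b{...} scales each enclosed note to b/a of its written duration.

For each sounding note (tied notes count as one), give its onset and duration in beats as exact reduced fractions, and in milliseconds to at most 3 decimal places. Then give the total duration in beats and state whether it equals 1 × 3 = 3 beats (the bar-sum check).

1) 0.0ms=0b +873.786ms=3/2b
2) 873.786ms=3/2b +873.786ms=3/2b
Σ=3b of 3 (103bpm 3/4) — PASS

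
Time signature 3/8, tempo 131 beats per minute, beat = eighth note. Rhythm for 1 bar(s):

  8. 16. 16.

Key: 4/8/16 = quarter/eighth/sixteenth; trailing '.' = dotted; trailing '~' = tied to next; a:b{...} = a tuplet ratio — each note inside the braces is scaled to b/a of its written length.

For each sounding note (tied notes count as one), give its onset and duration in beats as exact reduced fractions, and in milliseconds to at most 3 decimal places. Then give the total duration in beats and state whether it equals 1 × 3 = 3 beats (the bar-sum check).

1) 0.0ms=0b +687.023ms=3/2b
2) 687.023ms=3/2b +343.511ms=3/4b
3) 1030.534ms=9/4b +343.511ms=3/4b
Σ=3b of 3 (131bpm 3/8) — PASS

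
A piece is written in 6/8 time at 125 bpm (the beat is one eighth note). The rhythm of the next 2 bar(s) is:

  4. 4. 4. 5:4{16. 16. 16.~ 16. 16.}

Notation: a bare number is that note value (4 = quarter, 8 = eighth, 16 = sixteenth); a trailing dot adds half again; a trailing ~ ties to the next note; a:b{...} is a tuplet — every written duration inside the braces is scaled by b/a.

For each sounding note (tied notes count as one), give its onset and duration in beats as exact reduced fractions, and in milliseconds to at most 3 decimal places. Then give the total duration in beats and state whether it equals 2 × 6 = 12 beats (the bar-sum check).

1) 0.0ms=0b +1440.0ms=3b
2) 1440.0ms=3b +1440.0ms=3b
3) 2880.0ms=6b +1440.0ms=3b
4) 4320.0ms=9b +288.0ms=3/5b
5) 4608.0ms=48/5b +288.0ms=3/5b
6) 4896.0ms=51/5b +576.0ms=6/5b
7) 5472.0ms=57/5b +288.0ms=3/5b
Σ=12b of 12 (125bpm 6/8) — PASS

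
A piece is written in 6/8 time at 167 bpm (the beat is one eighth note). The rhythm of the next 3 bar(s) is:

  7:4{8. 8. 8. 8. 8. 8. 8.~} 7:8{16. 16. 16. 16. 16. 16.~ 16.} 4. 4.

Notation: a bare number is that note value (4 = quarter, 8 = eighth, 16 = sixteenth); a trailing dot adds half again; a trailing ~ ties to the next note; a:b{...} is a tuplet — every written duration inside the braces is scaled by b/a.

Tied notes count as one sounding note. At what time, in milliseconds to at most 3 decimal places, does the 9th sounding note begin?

note 9 onset = 54/7b = 2771.6ms

1. 0.0ms @ 0 + 307.956ms (6/7)
2. 307.956ms @ 6/7 + 307.956ms (6/7)
3. 615.911ms @ 12/7 + 307.956ms (6/7)
4. 923.867ms @ 18/7 + 307.956ms (6/7)
5. 1231.822ms @ 24/7 + 307.956ms (6/7)
6. 1539.778ms @ 30/7 + 307.956ms (6/7)
7. 1847.733ms @ 36/7 + 615.911ms (12/7)
8. 2463.644ms @ 48/7 + 307.956ms (6/7)
9. 2771.6ms @ 54/7 + 307.956ms (6/7)
10. 3079.555ms @ 60/7 + 307.956ms (6/7)
11. 3387.511ms @ 66/7 + 307.956ms (6/7)
12. 3695.466ms @ 72/7 + 615.911ms (12/7)
13. 4311.377ms @ 12 + 1077.844ms (3)
14. 5389.222ms @ 15 + 1077.844ms (3)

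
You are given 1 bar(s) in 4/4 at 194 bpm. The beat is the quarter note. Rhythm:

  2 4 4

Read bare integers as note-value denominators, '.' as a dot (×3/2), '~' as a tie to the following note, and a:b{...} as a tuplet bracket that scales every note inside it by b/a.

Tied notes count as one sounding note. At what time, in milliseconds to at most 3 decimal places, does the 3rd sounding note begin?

note 3 onset = 3b = 927.835ms

1. 0.0ms @ 0 + 618.557ms (2)
2. 618.557ms @ 2 + 309.278ms (1)
3. 927.835ms @ 3 + 309.278ms (1)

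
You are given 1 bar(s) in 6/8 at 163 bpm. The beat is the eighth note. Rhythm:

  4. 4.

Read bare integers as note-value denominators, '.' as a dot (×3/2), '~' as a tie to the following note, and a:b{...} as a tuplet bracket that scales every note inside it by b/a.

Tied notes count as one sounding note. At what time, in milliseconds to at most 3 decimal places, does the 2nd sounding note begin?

note 2 onset = 3b = 1104.294ms

1. 0.0ms @ 0 + 1104.294ms (3)
2. 1104.294ms @ 3 + 1104.294ms (3)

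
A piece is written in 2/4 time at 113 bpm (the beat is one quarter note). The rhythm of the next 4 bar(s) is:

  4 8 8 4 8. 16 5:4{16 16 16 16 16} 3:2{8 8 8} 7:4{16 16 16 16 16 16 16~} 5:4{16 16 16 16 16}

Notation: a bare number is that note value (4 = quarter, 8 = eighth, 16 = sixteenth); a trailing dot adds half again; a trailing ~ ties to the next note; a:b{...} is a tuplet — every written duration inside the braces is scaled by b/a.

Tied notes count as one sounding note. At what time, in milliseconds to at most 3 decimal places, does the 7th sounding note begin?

note 7 onset = 4b = 2123.894ms

1. 0.0ms @ 0 + 530.973ms (1)
2. 530.973ms @ 1 + 265.487ms (1/2)
3. 796.46ms @ 3/2 + 265.487ms (1/2)
4. 1061.947ms @ 2 + 530.973ms (1)
5. 1592.92ms @ 3 + 398.23ms (3/4)
6. 1991.15ms @ 15/4 + 132.743ms (1/4)
7. 2123.894ms @ 4 + 106.195ms (1/5)
8. 2230.088ms @ 21/5 + 106.195ms (1/5)
9. 2336.283ms @ 22/5 + 106.195ms (1/5)
10. 2442.478ms @ 23/5 + 106.195ms (1/5)
11. 2548.673ms @ 24/5 + 106.195ms (1/5)
12. 2654.867ms @ 5 + 176.991ms (1/3)
13. 2831.858ms @ 16/3 + 176.991ms (1/3)
14. 3008.85ms @ 17/3 + 176.991ms (1/3)
15. 3185.841ms @ 6 + 75.853ms (1/7)
16. 3261.694ms @ 43/7 + 75.853ms (1/7)
17. 3337.547ms @ 44/7 + 75.853ms (1/7)
18. 3413.401ms @ 45/7 + 75.853ms (1/7)
19. 3489.254ms @ 46/7 + 75.853ms (1/7)
20. 3565.107ms @ 47/7 + 75.853ms (1/7)
21. 3640.961ms @ 48/7 + 182.048ms (12/35)
22. 3823.009ms @ 36/5 + 106.195ms (1/5)
23. 3929.204ms @ 37/5 + 106.195ms (1/5)
24. 4035.398ms @ 38/5 + 106.195ms (1/5)
25. 4141.593ms @ 39/5 + 106.195ms (1/5)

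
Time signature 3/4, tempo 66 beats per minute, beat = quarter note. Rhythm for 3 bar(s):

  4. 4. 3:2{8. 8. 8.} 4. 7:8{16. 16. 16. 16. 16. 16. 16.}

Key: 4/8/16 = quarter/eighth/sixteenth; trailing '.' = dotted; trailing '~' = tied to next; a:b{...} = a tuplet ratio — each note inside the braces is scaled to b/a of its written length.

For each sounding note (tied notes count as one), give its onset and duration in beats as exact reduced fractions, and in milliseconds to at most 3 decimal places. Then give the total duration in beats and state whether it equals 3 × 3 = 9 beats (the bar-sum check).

1) 0.0ms=0b +1363.636ms=3/2b
2) 1363.636ms=3/2b +1363.636ms=3/2b
3) 2727.273ms=3b +454.545ms=1/2b
4) 3181.818ms=7/2b +454.545ms=1/2b
5) 3636.364ms=4b +454.545ms=1/2b
6) 4090.909ms=9/2b +1363.636ms=3/2b
7) 5454.545ms=6b +389.61ms=3/7b
8) 5844.156ms=45/7b +389.61ms=3/7b
9) 6233.766ms=48/7b +389.61ms=3/7b
10) 6623.377ms=51/7b +389.61ms=3/7b
11) 7012.987ms=54/7b +389.61ms=3/7b
12) 7402.597ms=57/7b +389.61ms=3/7b
13) 7792.208ms=60/7b +389.61ms=3/7b
Σ=9b of 9 (66bpm 3/4) — PASS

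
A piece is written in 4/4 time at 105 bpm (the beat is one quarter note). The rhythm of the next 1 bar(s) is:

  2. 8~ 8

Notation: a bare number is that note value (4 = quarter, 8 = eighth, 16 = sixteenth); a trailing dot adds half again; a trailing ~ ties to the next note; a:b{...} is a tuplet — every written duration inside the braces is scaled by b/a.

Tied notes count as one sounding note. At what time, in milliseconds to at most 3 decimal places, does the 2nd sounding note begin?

note 2 onset = 3b = 1714.286ms

1. 0.0ms @ 0 + 1714.286ms (3)
2. 1714.286ms @ 3 + 571.429ms (1)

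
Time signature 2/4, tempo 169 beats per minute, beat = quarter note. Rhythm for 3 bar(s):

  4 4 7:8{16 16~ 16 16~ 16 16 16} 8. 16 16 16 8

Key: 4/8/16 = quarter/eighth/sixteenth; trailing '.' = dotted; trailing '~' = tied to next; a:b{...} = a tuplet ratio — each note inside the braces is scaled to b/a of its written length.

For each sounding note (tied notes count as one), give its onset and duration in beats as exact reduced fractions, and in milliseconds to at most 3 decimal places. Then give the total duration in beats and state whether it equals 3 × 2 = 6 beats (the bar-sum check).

1) 0.0ms=0b +355.03ms=1b
2) 355.03ms=1b +355.03ms=1b
3) 710.059ms=2b +101.437ms=2/7b
4) 811.496ms=16/7b +202.874ms=4/7b
5) 1014.37ms=20/7b +202.874ms=4/7b
6) 1217.244ms=24/7b +101.437ms=2/7b
7) 1318.681ms=26/7b +101.437ms=2/7b
8) 1420.118ms=4b +266.272ms=3/4b
9) 1686.391ms=19/4b +88.757ms=1/4b
10) 1775.148ms=5b +88.757ms=1/4b
11) 1863.905ms=21/4b +88.757ms=1/4b
12) 1952.663ms=11/2b +177.515ms=1/2b
Σ=6b of 6 (169bpm 2/4) — PASS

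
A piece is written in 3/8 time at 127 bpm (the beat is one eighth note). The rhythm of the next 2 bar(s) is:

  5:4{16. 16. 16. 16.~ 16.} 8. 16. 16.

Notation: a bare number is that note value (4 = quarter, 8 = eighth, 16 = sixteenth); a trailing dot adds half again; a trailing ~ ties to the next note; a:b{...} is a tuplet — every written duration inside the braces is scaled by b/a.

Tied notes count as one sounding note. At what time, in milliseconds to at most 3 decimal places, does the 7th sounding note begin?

1. 0.0ms @ 0 + 283.465ms (3/5)
2. 283.465ms @ 3/5 + 283.465ms (3/5)
3. 566.929ms @ 6/5 + 283.465ms (3/5)
4. 850.394ms @ 9/5 + 566.929ms (6/5)
5. 1417.323ms @ 3 + 708.661ms (3/2)
6. 2125.984ms @ 9/2 + 354.331ms (3/4)
7. 2480.315ms @ 21/4 + 354.331ms (3/4)

note 7 onset = 21/4b = 2480.315ms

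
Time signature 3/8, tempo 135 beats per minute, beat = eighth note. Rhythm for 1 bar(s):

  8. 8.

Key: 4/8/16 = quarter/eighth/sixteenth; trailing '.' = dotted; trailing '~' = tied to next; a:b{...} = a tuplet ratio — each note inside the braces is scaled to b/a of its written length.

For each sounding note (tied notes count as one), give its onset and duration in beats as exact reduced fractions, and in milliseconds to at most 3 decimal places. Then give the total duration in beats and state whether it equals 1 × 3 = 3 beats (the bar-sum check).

1) 0.0ms=0b +666.667ms=3/2b
2) 666.667ms=3/2b +666.667ms=3/2b
Σ=3b of 3 (135bpm 3/8) — PASS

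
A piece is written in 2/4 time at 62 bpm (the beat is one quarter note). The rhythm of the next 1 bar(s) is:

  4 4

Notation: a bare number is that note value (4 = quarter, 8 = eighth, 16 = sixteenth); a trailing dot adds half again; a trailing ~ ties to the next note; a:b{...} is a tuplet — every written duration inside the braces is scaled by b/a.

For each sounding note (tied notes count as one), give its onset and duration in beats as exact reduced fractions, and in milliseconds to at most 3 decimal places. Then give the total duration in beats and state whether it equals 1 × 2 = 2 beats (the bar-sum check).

1) 0.0ms=0b +967.742ms=1b
2) 967.742ms=1b +967.742ms=1b
Σ=2b of 2 (62bpm 2/4) — PASS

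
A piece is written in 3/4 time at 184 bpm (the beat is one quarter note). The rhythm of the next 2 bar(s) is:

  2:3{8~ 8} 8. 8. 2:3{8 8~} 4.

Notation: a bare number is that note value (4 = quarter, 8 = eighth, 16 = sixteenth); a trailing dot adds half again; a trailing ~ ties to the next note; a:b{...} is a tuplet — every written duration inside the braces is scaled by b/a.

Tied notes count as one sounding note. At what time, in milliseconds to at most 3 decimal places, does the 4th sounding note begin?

1. 0.0ms @ 0 + 489.13ms (3/2)
2. 489.13ms @ 3/2 + 244.565ms (3/4)
3. 733.696ms @ 9/4 + 244.565ms (3/4)
4. 978.261ms @ 3 + 244.565ms (3/4)
5. 1222.826ms @ 15/4 + 733.696ms (9/4)

note 4 onset = 3b = 978.261ms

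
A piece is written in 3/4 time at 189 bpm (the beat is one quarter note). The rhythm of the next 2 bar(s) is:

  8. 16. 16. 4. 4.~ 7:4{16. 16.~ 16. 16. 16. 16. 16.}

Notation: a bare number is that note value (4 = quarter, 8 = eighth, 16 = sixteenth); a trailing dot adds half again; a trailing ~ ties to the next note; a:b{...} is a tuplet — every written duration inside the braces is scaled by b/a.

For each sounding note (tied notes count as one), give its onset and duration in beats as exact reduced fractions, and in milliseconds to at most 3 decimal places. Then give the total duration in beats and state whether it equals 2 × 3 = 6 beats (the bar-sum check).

1) 0.0ms=0b +238.095ms=3/4b
2) 238.095ms=3/4b +119.048ms=3/8b
3) 357.143ms=9/8b +119.048ms=3/8b
4) 476.19ms=3/2b +476.19ms=3/2b
5) 952.381ms=3b +544.218ms=12/7b
6) 1496.599ms=33/7b +136.054ms=3/7b
7) 1632.653ms=36/7b +68.027ms=3/14b
8) 1700.68ms=75/14b +68.027ms=3/14b
9) 1768.707ms=39/7b +68.027ms=3/14b
10) 1836.735ms=81/14b +68.027ms=3/14b
Σ=6b of 6 (189bpm 3/4) — PASS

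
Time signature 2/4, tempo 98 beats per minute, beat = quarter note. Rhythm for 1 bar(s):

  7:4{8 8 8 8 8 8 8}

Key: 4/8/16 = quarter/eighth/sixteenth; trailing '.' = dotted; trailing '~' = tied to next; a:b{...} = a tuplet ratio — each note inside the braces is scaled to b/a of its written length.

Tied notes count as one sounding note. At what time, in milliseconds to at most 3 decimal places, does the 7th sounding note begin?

1. 0.0ms @ 0 + 174.927ms (2/7)
2. 174.927ms @ 2/7 + 174.927ms (2/7)
3. 349.854ms @ 4/7 + 174.927ms (2/7)
4. 524.781ms @ 6/7 + 174.927ms (2/7)
5. 699.708ms @ 8/7 + 174.927ms (2/7)
6. 874.636ms @ 10/7 + 174.927ms (2/7)
7. 1049.563ms @ 12/7 + 174.927ms (2/7)

note 7 onset = 12/7b = 1049.563ms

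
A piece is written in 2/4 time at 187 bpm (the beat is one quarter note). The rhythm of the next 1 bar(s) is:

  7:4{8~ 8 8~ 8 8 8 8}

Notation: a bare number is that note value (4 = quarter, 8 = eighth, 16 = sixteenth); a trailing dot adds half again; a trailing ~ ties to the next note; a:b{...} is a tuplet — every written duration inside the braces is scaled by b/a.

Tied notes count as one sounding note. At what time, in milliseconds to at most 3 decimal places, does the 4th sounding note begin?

note 4 onset = 10/7b = 458.365ms

1. 0.0ms @ 0 + 183.346ms (4/7)
2. 183.346ms @ 4/7 + 183.346ms (4/7)
3. 366.692ms @ 8/7 + 91.673ms (2/7)
4. 458.365ms @ 10/7 + 91.673ms (2/7)
5. 550.038ms @ 12/7 + 91.673ms (2/7)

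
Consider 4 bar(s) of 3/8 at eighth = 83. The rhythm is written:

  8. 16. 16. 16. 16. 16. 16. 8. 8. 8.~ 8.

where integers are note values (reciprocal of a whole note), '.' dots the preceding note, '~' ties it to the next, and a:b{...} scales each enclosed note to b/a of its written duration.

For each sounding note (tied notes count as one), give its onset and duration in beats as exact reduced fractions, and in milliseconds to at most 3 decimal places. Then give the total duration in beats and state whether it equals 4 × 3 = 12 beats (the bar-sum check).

1) 0.0ms=0b +1084.337ms=3/2b
2) 1084.337ms=3/2b +542.169ms=3/4b
3) 1626.506ms=9/4b +542.169ms=3/4b
4) 2168.675ms=3b +542.169ms=3/4b
5) 2710.843ms=15/4b +542.169ms=3/4b
6) 3253.012ms=9/2b +542.169ms=3/4b
7) 3795.181ms=21/4b +542.169ms=3/4b
8) 4337.349ms=6b +1084.337ms=3/2b
9) 5421.687ms=15/2b +1084.337ms=3/2b
10) 6506.024ms=9b +2168.675ms=3b
Σ=12b of 12 (83bpm 3/8) — PASS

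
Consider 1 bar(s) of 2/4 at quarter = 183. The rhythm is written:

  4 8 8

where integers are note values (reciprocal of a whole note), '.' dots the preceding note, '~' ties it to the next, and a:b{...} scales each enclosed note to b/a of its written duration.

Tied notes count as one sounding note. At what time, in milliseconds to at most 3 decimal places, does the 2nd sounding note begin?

note 2 onset = 1b = 327.869ms

1. 0.0ms @ 0 + 327.869ms (1)
2. 327.869ms @ 1 + 163.934ms (1/2)
3. 491.803ms @ 3/2 + 163.934ms (1/2)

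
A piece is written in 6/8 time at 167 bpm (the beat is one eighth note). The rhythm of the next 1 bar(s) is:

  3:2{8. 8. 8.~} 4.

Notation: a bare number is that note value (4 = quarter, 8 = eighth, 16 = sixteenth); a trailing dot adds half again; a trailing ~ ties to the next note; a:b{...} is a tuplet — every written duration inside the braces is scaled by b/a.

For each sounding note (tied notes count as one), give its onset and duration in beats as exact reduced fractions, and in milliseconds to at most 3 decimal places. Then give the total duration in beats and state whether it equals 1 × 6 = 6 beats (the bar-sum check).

1) 0.0ms=0b +359.281ms=1b
2) 359.281ms=1b +359.281ms=1b
3) 718.563ms=2b +1437.126ms=4b
Σ=6b of 6 (167bpm 6/8) — PASS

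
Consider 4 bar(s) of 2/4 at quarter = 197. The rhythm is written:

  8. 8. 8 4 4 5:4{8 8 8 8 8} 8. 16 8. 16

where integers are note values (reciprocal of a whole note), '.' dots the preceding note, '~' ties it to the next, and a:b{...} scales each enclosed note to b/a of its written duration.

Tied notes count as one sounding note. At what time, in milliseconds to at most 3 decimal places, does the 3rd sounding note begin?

note 3 onset = 3/2b = 456.853ms

1. 0.0ms @ 0 + 228.426ms (3/4)
2. 228.426ms @ 3/4 + 228.426ms (3/4)
3. 456.853ms @ 3/2 + 152.284ms (1/2)
4. 609.137ms @ 2 + 304.569ms (1)
5. 913.706ms @ 3 + 304.569ms (1)
6. 1218.274ms @ 4 + 121.827ms (2/5)
7. 1340.102ms @ 22/5 + 121.827ms (2/5)
8. 1461.929ms @ 24/5 + 121.827ms (2/5)
9. 1583.756ms @ 26/5 + 121.827ms (2/5)
10. 1705.584ms @ 28/5 + 121.827ms (2/5)
11. 1827.411ms @ 6 + 228.426ms (3/4)
12. 2055.838ms @ 27/4 + 76.142ms (1/4)
13. 2131.98ms @ 7 + 228.426ms (3/4)
14. 2360.406ms @ 31/4 + 76.142ms (1/4)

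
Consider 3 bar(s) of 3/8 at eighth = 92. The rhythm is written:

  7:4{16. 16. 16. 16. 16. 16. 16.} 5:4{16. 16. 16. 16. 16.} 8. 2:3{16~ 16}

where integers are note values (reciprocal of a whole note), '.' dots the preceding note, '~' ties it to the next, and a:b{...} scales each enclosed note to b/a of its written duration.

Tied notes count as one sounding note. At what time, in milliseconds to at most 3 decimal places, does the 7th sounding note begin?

1. 0.0ms @ 0 + 279.503ms (3/7)
2. 279.503ms @ 3/7 + 279.503ms (3/7)
3. 559.006ms @ 6/7 + 279.503ms (3/7)
4. 838.509ms @ 9/7 + 279.503ms (3/7)
5. 1118.012ms @ 12/7 + 279.503ms (3/7)
6. 1397.516ms @ 15/7 + 279.503ms (3/7)
7. 1677.019ms @ 18/7 + 279.503ms (3/7)
8. 1956.522ms @ 3 + 391.304ms (3/5)
9. 2347.826ms @ 18/5 + 391.304ms (3/5)
10. 2739.13ms @ 21/5 + 391.304ms (3/5)
11. 3130.435ms @ 24/5 + 391.304ms (3/5)
12. 3521.739ms @ 27/5 + 391.304ms (3/5)
13. 3913.043ms @ 6 + 978.261ms (3/2)
14. 4891.304ms @ 15/2 + 978.261ms (3/2)

note 7 onset = 18/7b = 1677.019ms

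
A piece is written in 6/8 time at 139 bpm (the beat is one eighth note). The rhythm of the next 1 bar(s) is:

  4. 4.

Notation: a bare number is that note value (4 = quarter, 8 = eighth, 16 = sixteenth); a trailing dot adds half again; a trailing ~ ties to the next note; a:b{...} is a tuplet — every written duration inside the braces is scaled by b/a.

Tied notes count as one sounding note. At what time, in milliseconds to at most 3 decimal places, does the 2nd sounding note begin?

note 2 onset = 3b = 1294.964ms

1. 0.0ms @ 0 + 1294.964ms (3)
2. 1294.964ms @ 3 + 1294.964ms (3)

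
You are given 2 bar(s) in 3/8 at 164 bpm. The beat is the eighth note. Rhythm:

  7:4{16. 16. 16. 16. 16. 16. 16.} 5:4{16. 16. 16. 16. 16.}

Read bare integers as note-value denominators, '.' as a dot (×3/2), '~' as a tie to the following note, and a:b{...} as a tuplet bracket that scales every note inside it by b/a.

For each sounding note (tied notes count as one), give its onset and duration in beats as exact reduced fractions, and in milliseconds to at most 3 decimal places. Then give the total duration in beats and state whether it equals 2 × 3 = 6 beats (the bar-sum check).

1) 0.0ms=0b +156.794ms=3/7b
2) 156.794ms=3/7b +156.794ms=3/7b
3) 313.589ms=6/7b +156.794ms=3/7b
4) 470.383ms=9/7b +156.794ms=3/7b
5) 627.178ms=12/7b +156.794ms=3/7b
6) 783.972ms=15/7b +156.794ms=3/7b
7) 940.767ms=18/7b +156.794ms=3/7b
8) 1097.561ms=3b +219.512ms=3/5b
9) 1317.073ms=18/5b +219.512ms=3/5b
10) 1536.585ms=21/5b +219.512ms=3/5b
11) 1756.098ms=24/5b +219.512ms=3/5b
12) 1975.61ms=27/5b +219.512ms=3/5b
Σ=6b of 6 (164bpm 3/8) — PASS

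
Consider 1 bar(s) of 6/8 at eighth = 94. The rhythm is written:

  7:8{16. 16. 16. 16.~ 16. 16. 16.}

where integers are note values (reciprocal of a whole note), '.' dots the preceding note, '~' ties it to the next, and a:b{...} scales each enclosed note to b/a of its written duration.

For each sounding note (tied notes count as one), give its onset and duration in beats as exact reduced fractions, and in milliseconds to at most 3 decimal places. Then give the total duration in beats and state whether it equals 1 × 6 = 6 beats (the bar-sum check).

1) 0.0ms=0b +547.112ms=6/7b
2) 547.112ms=6/7b +547.112ms=6/7b
3) 1094.225ms=12/7b +547.112ms=6/7b
4) 1641.337ms=18/7b +1094.225ms=12/7b
5) 2735.562ms=30/7b +547.112ms=6/7b
6) 3282.675ms=36/7b +547.112ms=6/7b
Σ=6b of 6 (94bpm 6/8) — PASS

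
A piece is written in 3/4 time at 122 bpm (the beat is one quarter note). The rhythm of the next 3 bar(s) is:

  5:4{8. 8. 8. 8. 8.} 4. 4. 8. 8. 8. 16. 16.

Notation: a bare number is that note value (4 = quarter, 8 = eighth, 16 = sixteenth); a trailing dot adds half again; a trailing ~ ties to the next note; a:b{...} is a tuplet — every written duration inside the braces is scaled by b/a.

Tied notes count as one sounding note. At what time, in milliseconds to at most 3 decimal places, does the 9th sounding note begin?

1. 0.0ms @ 0 + 295.082ms (3/5)
2. 295.082ms @ 3/5 + 295.082ms (3/5)
3. 590.164ms @ 6/5 + 295.082ms (3/5)
4. 885.246ms @ 9/5 + 295.082ms (3/5)
5. 1180.328ms @ 12/5 + 295.082ms (3/5)
6. 1475.41ms @ 3 + 737.705ms (3/2)
7. 2213.115ms @ 9/2 + 737.705ms (3/2)
8. 2950.82ms @ 6 + 368.852ms (3/4)
9. 3319.672ms @ 27/4 + 368.852ms (3/4)
10. 3688.525ms @ 15/2 + 368.852ms (3/4)
11. 4057.377ms @ 33/4 + 184.426ms (3/8)
12. 4241.803ms @ 69/8 + 184.426ms (3/8)

note 9 onset = 27/4b = 3319.672ms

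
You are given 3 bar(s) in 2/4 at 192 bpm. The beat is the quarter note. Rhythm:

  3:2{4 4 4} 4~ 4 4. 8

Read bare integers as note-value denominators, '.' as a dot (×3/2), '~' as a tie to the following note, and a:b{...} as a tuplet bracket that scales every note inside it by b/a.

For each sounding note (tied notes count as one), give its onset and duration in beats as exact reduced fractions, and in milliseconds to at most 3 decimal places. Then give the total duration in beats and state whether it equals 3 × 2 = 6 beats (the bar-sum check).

1) 0.0ms=0b +208.333ms=2/3b
2) 208.333ms=2/3b +208.333ms=2/3b
3) 416.667ms=4/3b +208.333ms=2/3b
4) 625.0ms=2b +625.0ms=2b
5) 1250.0ms=4b +468.75ms=3/2b
6) 1718.75ms=11/2b +156.25ms=1/2b
Σ=6b of 6 (192bpm 2/4) — PASS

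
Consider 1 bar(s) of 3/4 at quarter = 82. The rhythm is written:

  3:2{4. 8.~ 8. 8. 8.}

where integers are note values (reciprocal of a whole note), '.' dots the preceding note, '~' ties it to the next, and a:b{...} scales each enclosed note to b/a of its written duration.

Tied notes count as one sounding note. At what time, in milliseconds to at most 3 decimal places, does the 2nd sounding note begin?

1. 0.0ms @ 0 + 731.707ms (1)
2. 731.707ms @ 1 + 731.707ms (1)
3. 1463.415ms @ 2 + 365.854ms (1/2)
4. 1829.268ms @ 5/2 + 365.854ms (1/2)

note 2 onset = 1b = 731.707ms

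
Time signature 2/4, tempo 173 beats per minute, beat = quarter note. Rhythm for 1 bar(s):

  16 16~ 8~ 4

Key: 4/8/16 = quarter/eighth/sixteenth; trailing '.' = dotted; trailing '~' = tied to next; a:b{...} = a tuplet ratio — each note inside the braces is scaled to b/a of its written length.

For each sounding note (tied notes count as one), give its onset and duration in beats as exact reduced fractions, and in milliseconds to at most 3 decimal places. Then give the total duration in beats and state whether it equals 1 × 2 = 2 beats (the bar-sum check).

1) 0.0ms=0b +86.705ms=1/4b
2) 86.705ms=1/4b +606.936ms=7/4b
Σ=2b of 2 (173bpm 2/4) — PASS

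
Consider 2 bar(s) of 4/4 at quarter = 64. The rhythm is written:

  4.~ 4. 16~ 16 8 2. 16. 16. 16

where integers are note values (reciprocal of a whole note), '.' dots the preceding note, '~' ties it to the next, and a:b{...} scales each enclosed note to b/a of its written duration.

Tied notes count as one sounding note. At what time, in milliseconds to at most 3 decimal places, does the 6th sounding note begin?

note 6 onset = 59/8b = 6914.062ms

1. 0.0ms @ 0 + 2812.5ms (3)
2. 2812.5ms @ 3 + 468.75ms (1/2)
3. 3281.25ms @ 7/2 + 468.75ms (1/2)
4. 3750.0ms @ 4 + 2812.5ms (3)
5. 6562.5ms @ 7 + 351.562ms (3/8)
6. 6914.062ms @ 59/8 + 351.562ms (3/8)
7. 7265.625ms @ 31/4 + 234.375ms (1/4)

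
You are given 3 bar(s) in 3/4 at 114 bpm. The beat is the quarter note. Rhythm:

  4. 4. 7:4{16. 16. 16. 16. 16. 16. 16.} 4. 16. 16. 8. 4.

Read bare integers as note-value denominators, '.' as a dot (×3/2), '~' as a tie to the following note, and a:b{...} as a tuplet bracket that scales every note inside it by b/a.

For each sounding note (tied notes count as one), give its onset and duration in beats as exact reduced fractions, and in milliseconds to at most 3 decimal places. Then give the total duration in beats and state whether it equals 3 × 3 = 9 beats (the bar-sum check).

1) 0.0ms=0b +789.474ms=3/2b
2) 789.474ms=3/2b +789.474ms=3/2b
3) 1578.947ms=3b +112.782ms=3/14b
4) 1691.729ms=45/14b +112.782ms=3/14b
5) 1804.511ms=24/7b +112.782ms=3/14b
6) 1917.293ms=51/14b +112.782ms=3/14b
7) 2030.075ms=27/7b +112.782ms=3/14b
8) 2142.857ms=57/14b +112.782ms=3/14b
9) 2255.639ms=30/7b +112.782ms=3/14b
10) 2368.421ms=9/2b +789.474ms=3/2b
11) 3157.895ms=6b +197.368ms=3/8b
12) 3355.263ms=51/8b +197.368ms=3/8b
13) 3552.632ms=27/4b +394.737ms=3/4b
14) 3947.368ms=15/2b +789.474ms=3/2b
Σ=9b of 9 (114bpm 3/4) — PASS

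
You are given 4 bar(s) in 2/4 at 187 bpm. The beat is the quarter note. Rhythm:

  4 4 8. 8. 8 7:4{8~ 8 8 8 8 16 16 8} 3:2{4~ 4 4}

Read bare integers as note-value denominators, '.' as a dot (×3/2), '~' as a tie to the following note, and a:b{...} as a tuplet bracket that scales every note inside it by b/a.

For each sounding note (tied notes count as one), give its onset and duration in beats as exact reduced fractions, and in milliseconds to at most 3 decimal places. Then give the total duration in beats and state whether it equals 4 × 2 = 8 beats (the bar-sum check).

1) 0.0ms=0b +320.856ms=1b
2) 320.856ms=1b +320.856ms=1b
3) 641.711ms=2b +240.642ms=3/4b
4) 882.353ms=11/4b +240.642ms=3/4b
5) 1122.995ms=7/2b +160.428ms=1/2b
6) 1283.422ms=4b +183.346ms=4/7b
7) 1466.769ms=32/7b +91.673ms=2/7b
8) 1558.442ms=34/7b +91.673ms=2/7b
9) 1650.115ms=36/7b +91.673ms=2/7b
10) 1741.788ms=38/7b +45.837ms=1/7b
11) 1787.624ms=39/7b +45.837ms=1/7b
12) 1833.461ms=40/7b +91.673ms=2/7b
13) 1925.134ms=6b +427.807ms=4/3b
14) 2352.941ms=22/3b +213.904ms=2/3b
Σ=8b of 8 (187bpm 2/4) — PASS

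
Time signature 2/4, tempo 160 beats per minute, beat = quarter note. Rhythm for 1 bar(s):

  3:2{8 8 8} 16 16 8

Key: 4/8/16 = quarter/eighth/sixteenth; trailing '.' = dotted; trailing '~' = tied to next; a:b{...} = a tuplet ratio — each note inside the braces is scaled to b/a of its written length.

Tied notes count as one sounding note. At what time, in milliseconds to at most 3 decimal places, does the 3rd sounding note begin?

1. 0.0ms @ 0 + 125.0ms (1/3)
2. 125.0ms @ 1/3 + 125.0ms (1/3)
3. 250.0ms @ 2/3 + 125.0ms (1/3)
4. 375.0ms @ 1 + 93.75ms (1/4)
5. 468.75ms @ 5/4 + 93.75ms (1/4)
6. 562.5ms @ 3/2 + 187.5ms (1/2)

note 3 onset = 2/3b = 250.0ms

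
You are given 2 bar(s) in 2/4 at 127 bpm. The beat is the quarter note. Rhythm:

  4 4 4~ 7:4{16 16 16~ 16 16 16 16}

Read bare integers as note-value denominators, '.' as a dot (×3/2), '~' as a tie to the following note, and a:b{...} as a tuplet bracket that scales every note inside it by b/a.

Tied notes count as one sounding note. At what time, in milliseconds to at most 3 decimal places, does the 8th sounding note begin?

note 8 onset = 27/7b = 1822.272ms

1. 0.0ms @ 0 + 472.441ms (1)
2. 472.441ms @ 1 + 472.441ms (1)
3. 944.882ms @ 2 + 539.933ms (8/7)
4. 1484.814ms @ 22/7 + 67.492ms (1/7)
5. 1552.306ms @ 23/7 + 134.983ms (2/7)
6. 1687.289ms @ 25/7 + 67.492ms (1/7)
7. 1754.781ms @ 26/7 + 67.492ms (1/7)
8. 1822.272ms @ 27/7 + 67.492ms (1/7)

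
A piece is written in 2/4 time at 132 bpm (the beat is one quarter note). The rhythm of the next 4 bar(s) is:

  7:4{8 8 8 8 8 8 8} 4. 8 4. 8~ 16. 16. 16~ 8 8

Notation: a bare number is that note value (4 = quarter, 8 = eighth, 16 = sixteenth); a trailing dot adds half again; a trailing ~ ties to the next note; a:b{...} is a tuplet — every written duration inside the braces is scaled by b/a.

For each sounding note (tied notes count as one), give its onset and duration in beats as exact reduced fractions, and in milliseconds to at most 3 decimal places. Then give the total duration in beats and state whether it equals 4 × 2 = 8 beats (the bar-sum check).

1) 0.0ms=0b +129.87ms=2/7b
2) 129.87ms=2/7b +129.87ms=2/7b
3) 259.74ms=4/7b +129.87ms=2/7b
4) 389.61ms=6/7b +129.87ms=2/7b
5) 519.481ms=8/7b +129.87ms=2/7b
6) 649.351ms=10/7b +129.87ms=2/7b
7) 779.221ms=12/7b +129.87ms=2/7b
8) 909.091ms=2b +681.818ms=3/2b
9) 1590.909ms=7/2b +227.273ms=1/2b
10) 1818.182ms=4b +681.818ms=3/2b
11) 2500.0ms=11/2b +397.727ms=7/8b
12) 2897.727ms=51/8b +170.455ms=3/8b
13) 3068.182ms=27/4b +340.909ms=3/4b
14) 3409.091ms=15/2b +227.273ms=1/2b
Σ=8b of 8 (132bpm 2/4) — PASS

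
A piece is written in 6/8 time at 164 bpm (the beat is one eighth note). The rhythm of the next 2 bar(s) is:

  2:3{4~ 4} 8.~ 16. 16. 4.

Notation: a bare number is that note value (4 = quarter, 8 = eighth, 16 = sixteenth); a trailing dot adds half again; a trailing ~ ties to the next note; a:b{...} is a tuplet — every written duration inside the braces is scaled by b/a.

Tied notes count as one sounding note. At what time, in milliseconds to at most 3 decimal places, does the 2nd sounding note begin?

1. 0.0ms @ 0 + 2195.122ms (6)
2. 2195.122ms @ 6 + 823.171ms (9/4)
3. 3018.293ms @ 33/4 + 274.39ms (3/4)
4. 3292.683ms @ 9 + 1097.561ms (3)

note 2 onset = 6b = 2195.122ms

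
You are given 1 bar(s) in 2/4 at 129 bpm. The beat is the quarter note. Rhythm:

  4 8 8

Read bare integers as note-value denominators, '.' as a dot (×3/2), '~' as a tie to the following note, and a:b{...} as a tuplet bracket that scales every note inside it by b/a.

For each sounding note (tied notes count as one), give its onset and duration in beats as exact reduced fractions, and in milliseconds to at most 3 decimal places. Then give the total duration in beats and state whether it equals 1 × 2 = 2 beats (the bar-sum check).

1) 0.0ms=0b +465.116ms=1b
2) 465.116ms=1b +232.558ms=1/2b
3) 697.674ms=3/2b +232.558ms=1/2b
Σ=2b of 2 (129bpm 2/4) — PASS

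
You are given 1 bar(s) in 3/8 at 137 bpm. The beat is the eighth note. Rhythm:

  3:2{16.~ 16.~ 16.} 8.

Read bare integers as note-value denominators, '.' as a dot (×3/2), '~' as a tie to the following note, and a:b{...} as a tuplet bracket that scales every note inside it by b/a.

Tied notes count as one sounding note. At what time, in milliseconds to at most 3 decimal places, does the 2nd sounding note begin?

note 2 onset = 3/2b = 656.934ms

1. 0.0ms @ 0 + 656.934ms (3/2)
2. 656.934ms @ 3/2 + 656.934ms (3/2)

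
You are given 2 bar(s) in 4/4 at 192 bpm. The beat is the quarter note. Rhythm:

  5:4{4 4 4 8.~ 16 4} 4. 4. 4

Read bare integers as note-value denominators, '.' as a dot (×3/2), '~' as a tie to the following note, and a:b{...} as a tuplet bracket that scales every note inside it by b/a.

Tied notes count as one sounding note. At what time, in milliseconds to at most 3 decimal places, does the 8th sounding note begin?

1. 0.0ms @ 0 + 250.0ms (4/5)
2. 250.0ms @ 4/5 + 250.0ms (4/5)
3. 500.0ms @ 8/5 + 250.0ms (4/5)
4. 750.0ms @ 12/5 + 250.0ms (4/5)
5. 1000.0ms @ 16/5 + 250.0ms (4/5)
6. 1250.0ms @ 4 + 468.75ms (3/2)
7. 1718.75ms @ 11/2 + 468.75ms (3/2)
8. 2187.5ms @ 7 + 312.5ms (1)

note 8 onset = 7b = 2187.5ms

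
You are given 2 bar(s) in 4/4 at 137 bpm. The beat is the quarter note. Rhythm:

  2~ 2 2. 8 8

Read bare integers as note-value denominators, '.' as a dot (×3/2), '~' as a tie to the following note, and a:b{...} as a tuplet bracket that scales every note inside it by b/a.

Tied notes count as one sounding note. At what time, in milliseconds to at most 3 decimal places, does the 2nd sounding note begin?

note 2 onset = 4b = 1751.825ms

1. 0.0ms @ 0 + 1751.825ms (4)
2. 1751.825ms @ 4 + 1313.869ms (3)
3. 3065.693ms @ 7 + 218.978ms (1/2)
4. 3284.672ms @ 15/2 + 218.978ms (1/2)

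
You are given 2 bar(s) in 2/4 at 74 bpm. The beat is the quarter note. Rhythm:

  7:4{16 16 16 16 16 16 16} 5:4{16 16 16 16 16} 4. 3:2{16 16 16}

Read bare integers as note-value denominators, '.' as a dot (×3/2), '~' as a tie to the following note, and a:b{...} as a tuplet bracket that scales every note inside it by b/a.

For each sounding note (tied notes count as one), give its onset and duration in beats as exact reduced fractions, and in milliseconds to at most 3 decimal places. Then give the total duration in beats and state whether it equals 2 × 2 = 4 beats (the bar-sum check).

1) 0.0ms=0b +115.83ms=1/7b
2) 115.83ms=1/7b +115.83ms=1/7b
3) 231.66ms=2/7b +115.83ms=1/7b
4) 347.49ms=3/7b +115.83ms=1/7b
5) 463.32ms=4/7b +115.83ms=1/7b
6) 579.151ms=5/7b +115.83ms=1/7b
7) 694.981ms=6/7b +115.83ms=1/7b
8) 810.811ms=1b +162.162ms=1/5b
9) 972.973ms=6/5b +162.162ms=1/5b
10) 1135.135ms=7/5b +162.162ms=1/5b
11) 1297.297ms=8/5b +162.162ms=1/5b
12) 1459.459ms=9/5b +162.162ms=1/5b
13) 1621.622ms=2b +1216.216ms=3/2b
14) 2837.838ms=7/2b +135.135ms=1/6b
15) 2972.973ms=11/3b +135.135ms=1/6b
16) 3108.108ms=23/6b +135.135ms=1/6b
Σ=4b of 4 (74bpm 2/4) — PASS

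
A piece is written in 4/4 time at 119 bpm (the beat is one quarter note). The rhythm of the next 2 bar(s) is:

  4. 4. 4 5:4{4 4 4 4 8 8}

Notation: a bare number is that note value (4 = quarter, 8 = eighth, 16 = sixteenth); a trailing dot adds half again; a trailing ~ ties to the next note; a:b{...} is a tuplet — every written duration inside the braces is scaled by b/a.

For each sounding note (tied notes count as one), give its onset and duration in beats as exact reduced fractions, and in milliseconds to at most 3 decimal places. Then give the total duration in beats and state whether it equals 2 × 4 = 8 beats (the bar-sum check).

1) 0.0ms=0b +756.303ms=3/2b
2) 756.303ms=3/2b +756.303ms=3/2b
3) 1512.605ms=3b +504.202ms=1b
4) 2016.807ms=4b +403.361ms=4/5b
5) 2420.168ms=24/5b +403.361ms=4/5b
6) 2823.529ms=28/5b +403.361ms=4/5b
7) 3226.891ms=32/5b +403.361ms=4/5b
8) 3630.252ms=36/5b +201.681ms=2/5b
9) 3831.933ms=38/5b +201.681ms=2/5b
Σ=8b of 8 (119bpm 4/4) — PASS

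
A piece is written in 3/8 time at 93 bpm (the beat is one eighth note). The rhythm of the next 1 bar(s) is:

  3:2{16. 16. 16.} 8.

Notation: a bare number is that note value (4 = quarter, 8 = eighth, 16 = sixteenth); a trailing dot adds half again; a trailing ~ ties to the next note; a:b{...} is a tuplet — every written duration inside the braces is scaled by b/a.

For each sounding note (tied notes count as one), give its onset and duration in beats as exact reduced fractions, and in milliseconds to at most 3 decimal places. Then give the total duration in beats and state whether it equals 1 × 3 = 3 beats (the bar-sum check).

1) 0.0ms=0b +322.581ms=1/2b
2) 322.581ms=1/2b +322.581ms=1/2b
3) 645.161ms=1b +322.581ms=1/2b
4) 967.742ms=3/2b +967.742ms=3/2b
Σ=3b of 3 (93bpm 3/8) — PASS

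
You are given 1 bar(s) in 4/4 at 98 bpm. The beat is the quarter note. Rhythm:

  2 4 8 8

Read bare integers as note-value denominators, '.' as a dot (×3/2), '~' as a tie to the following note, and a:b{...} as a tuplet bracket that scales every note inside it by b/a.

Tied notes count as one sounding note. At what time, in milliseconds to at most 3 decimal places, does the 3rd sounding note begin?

1. 0.0ms @ 0 + 1224.49ms (2)
2. 1224.49ms @ 2 + 612.245ms (1)
3. 1836.735ms @ 3 + 306.122ms (1/2)
4. 2142.857ms @ 7/2 + 306.122ms (1/2)

note 3 onset = 3b = 1836.735ms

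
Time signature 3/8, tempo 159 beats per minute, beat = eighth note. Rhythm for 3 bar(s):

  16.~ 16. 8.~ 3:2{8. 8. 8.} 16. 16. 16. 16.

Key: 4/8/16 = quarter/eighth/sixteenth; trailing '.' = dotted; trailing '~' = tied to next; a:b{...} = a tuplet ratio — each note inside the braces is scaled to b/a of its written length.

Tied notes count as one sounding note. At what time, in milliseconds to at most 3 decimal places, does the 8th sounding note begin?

1. 0.0ms @ 0 + 566.038ms (3/2)
2. 566.038ms @ 3/2 + 943.396ms (5/2)
3. 1509.434ms @ 4 + 377.358ms (1)
4. 1886.792ms @ 5 + 377.358ms (1)
5. 2264.151ms @ 6 + 283.019ms (3/4)
6. 2547.17ms @ 27/4 + 283.019ms (3/4)
7. 2830.189ms @ 15/2 + 283.019ms (3/4)
8. 3113.208ms @ 33/4 + 283.019ms (3/4)

note 8 onset = 33/4b = 3113.208ms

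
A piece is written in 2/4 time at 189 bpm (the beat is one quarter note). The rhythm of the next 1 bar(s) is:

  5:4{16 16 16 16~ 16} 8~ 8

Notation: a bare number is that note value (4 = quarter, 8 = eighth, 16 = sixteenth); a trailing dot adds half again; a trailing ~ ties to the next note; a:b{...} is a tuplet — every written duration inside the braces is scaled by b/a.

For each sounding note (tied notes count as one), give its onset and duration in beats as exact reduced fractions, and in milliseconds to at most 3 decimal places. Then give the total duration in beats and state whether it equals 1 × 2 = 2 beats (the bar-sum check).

1) 0.0ms=0b +63.492ms=1/5b
2) 63.492ms=1/5b +63.492ms=1/5b
3) 126.984ms=2/5b +63.492ms=1/5b
4) 190.476ms=3/5b +126.984ms=2/5b
5) 317.46ms=1b +317.46ms=1b
Σ=2b of 2 (189bpm 2/4) — PASS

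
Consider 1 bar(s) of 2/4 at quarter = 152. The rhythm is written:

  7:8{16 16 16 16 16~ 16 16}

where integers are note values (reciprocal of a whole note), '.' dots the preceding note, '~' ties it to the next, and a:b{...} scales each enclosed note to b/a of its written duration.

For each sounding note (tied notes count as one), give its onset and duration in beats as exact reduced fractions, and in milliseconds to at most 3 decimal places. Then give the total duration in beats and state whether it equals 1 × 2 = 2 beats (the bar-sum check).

1) 0.0ms=0b +112.782ms=2/7b
2) 112.782ms=2/7b +112.782ms=2/7b
3) 225.564ms=4/7b +112.782ms=2/7b
4) 338.346ms=6/7b +112.782ms=2/7b
5) 451.128ms=8/7b +225.564ms=4/7b
6) 676.692ms=12/7b +112.782ms=2/7b
Σ=2b of 2 (152bpm 2/4) — PASS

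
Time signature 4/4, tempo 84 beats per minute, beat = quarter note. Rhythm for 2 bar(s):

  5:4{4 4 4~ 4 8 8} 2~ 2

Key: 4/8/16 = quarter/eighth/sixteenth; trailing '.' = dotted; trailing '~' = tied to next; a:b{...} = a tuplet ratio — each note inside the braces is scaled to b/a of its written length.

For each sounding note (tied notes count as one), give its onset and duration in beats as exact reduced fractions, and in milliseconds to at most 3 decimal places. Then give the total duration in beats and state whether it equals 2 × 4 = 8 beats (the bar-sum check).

1) 0.0ms=0b +571.429ms=4/5b
2) 571.429ms=4/5b +571.429ms=4/5b
3) 1142.857ms=8/5b +1142.857ms=8/5b
4) 2285.714ms=16/5b +285.714ms=2/5b
5) 2571.429ms=18/5b +285.714ms=2/5b
6) 2857.143ms=4b +2857.143ms=4b
Σ=8b of 8 (84bpm 4/4) — PASS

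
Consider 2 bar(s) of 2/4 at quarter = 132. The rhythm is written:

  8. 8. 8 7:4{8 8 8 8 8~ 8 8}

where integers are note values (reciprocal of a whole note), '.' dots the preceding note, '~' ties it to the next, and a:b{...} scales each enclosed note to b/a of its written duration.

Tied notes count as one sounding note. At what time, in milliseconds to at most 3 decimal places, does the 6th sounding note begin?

note 6 onset = 18/7b = 1168.831ms

1. 0.0ms @ 0 + 340.909ms (3/4)
2. 340.909ms @ 3/4 + 340.909ms (3/4)
3. 681.818ms @ 3/2 + 227.273ms (1/2)
4. 909.091ms @ 2 + 129.87ms (2/7)
5. 1038.961ms @ 16/7 + 129.87ms (2/7)
6. 1168.831ms @ 18/7 + 129.87ms (2/7)
7. 1298.701ms @ 20/7 + 129.87ms (2/7)
8. 1428.571ms @ 22/7 + 259.74ms (4/7)
9. 1688.312ms @ 26/7 + 129.87ms (2/7)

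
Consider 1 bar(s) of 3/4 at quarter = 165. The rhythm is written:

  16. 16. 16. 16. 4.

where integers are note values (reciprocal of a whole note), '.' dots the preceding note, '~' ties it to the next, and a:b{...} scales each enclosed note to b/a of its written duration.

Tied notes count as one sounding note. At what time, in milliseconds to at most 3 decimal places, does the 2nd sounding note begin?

1. 0.0ms @ 0 + 136.364ms (3/8)
2. 136.364ms @ 3/8 + 136.364ms (3/8)
3. 272.727ms @ 3/4 + 136.364ms (3/8)
4. 409.091ms @ 9/8 + 136.364ms (3/8)
5. 545.455ms @ 3/2 + 545.455ms (3/2)

note 2 onset = 3/8b = 136.364ms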